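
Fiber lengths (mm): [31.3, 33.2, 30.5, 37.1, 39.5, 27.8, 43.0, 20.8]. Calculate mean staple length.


Formula: Mean = sum of lengths / count
Sum = 31.3 + 33.2 + 30.5 + 37.1 + 39.5 + 27.8 + 43.0 + 20.8
Sum = 263.2 mm
Mean = 263.2 / 8 = 32.90 mm

32.90 mm


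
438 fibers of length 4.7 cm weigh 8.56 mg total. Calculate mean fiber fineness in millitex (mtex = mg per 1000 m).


Formula: fineness (mtex) = mass (mg) / total length (km) = (mass_mg / total_length_m) * 1000
Step 1: Convert fiber length: 4.7 cm = 0.047 m
Step 2: Total fiber length = 438 * 0.047 = 20.586 m
Step 3: Linear density = 8.56 mg / 20.586 m = 0.4158 mg/m
Step 4: fineness = 0.4158 * 1000 = 415.8 mtex

415.8 mtex


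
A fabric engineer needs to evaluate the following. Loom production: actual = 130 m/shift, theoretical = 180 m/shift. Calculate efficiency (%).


Formula: Efficiency% = (Actual output / Theoretical output) * 100
Efficiency% = (130 / 180) * 100
Efficiency% = 0.722222 * 100 = 72.2222% ≈ 72.2%

72.2%


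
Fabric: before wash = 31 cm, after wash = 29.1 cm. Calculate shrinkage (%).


Formula: Shrinkage% = ((L_before - L_after) / L_before) * 100
Step 1: Shrinkage = 31 - 29.1 = 1.9 cm
Step 2: Shrinkage% = (1.9 / 31) * 100
Step 3: Shrinkage% = 0.06129 * 100 = 6.129% ≈ 6.1%

6.1%


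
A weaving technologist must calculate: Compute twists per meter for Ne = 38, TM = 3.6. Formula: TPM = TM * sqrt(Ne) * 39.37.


Formula: TPM = TM * sqrt(Ne) * 39.37
Step 1: sqrt(Ne) = sqrt(38) = 6.1644
Step 2: TM * sqrt(Ne) = 3.6 * 6.1644 = 22.1918
Step 3: TPM = 22.1918 * 39.37 = 874 twists/m

874 twists/m


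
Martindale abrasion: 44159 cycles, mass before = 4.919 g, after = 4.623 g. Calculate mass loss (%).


Formula: Mass loss% = ((m_before - m_after) / m_before) * 100
Step 1: Mass loss = 4.919 - 4.623 = 0.296 g
Step 2: Ratio = 0.296 / 4.919 = 0.0601748
Step 3: Mass loss% = 0.0601748 * 100 = 6.01748% ≈ 6.02%

6.02%


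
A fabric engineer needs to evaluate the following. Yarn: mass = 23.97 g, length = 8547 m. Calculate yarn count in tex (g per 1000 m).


Formula: Tex = (mass_g / length_m) * 1000
Substituting: Tex = (23.97 / 8547) * 1000
Intermediate: 23.97 / 8547 = 0.00280449 g/m
Tex = 0.00280449 * 1000 = 2.80 tex

2.80 tex


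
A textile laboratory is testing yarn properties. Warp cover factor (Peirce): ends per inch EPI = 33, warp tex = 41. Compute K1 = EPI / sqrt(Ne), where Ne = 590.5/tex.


Formula: K1 = EPI / sqrt(Ne), with Ne = 590.5 / tex_warp
Step 1: Ne = 590.5 / 41 = 14.402
Step 2: sqrt(Ne) = sqrt(14.402) = 3.795
Step 3: K1 = 33 / 3.795 = 8.7

8.7


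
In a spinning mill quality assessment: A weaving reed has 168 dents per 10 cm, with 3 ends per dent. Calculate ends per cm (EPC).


Formula: EPC = (dents per 10 cm * ends per dent) / 10
Step 1: Total ends per 10 cm = 168 * 3 = 504
Step 2: EPC = 504 / 10 = 50.4 ends/cm

50.4 ends/cm


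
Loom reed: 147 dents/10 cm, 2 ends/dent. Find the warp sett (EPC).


Formula: EPC = (dents per 10 cm * ends per dent) / 10
Step 1: Total ends per 10 cm = 147 * 2 = 294
Step 2: EPC = 294 / 10 = 29.4 ends/cm

29.4 ends/cm


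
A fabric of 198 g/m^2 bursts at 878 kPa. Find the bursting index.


Formula: Bursting Index = Bursting Strength / Fabric GSM
BI = 878 kPa / 198 g/m^2
BI = 4.434 kPa/(g/m^2)

4.434 kPa/(g/m^2)


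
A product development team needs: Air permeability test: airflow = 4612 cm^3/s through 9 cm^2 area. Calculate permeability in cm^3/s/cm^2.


Formula: Air Permeability = Airflow / Test Area
AP = 4612 cm^3/s / 9 cm^2
AP = 512.4 cm^3/s/cm^2

512.4 cm^3/s/cm^2


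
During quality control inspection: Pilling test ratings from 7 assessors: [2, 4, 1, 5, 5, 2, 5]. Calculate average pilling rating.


Formula: Mean = sum / count
Sum = 2 + 4 + 1 + 5 + 5 + 2 + 5 = 24
Mean = 24 / 7 = 3.4

3.4


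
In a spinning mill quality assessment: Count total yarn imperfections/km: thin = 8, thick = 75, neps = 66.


Formula: Total = thin places + thick places + neps
Total = 8 + 75 + 66
Total = 149 imperfections/km

149 imperfections/km


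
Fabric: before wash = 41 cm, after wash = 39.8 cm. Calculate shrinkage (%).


Formula: Shrinkage% = ((L_before - L_after) / L_before) * 100
Step 1: Shrinkage = 41 - 39.8 = 1.2 cm
Step 2: Shrinkage% = (1.2 / 41) * 100
Step 3: Shrinkage% = 0.029268 * 100 = 2.9268% ≈ 2.9%

2.9%


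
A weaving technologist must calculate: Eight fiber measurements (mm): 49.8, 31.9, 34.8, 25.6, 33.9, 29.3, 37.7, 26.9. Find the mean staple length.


Formula: Mean = sum of lengths / count
Sum = 49.8 + 31.9 + 34.8 + 25.6 + 33.9 + 29.3 + 37.7 + 26.9
Sum = 269.9 mm
Mean = 269.9 / 8 = 33.74 mm

33.74 mm


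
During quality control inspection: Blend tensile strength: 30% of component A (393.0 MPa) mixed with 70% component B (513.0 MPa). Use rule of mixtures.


Formula: Blend property = (fraction_A * property_A) + (fraction_B * property_B)
Step 1: Contribution A = 30/100 * 393.0 MPa = 117.9 MPa
Step 2: Contribution B = 70/100 * 513.0 MPa = 359.1 MPa
Step 3: Blend tensile strength = 117.9 + 359.1 = 477.0 MPa

477.0 MPa


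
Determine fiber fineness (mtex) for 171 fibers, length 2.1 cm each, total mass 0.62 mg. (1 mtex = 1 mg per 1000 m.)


Formula: fineness (mtex) = mass (mg) / total length (km) = (mass_mg / total_length_m) * 1000
Step 1: Convert fiber length: 2.1 cm = 0.021 m
Step 2: Total fiber length = 171 * 0.021 = 3.591 m
Step 3: Linear density = 0.62 mg / 3.591 m = 0.1727 mg/m
Step 4: fineness = 0.1727 * 1000 = 172.7 mtex

172.7 mtex


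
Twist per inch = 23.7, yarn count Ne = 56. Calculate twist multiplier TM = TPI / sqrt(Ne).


Formula: TM = TPI / sqrt(Ne)
Step 1: sqrt(Ne) = sqrt(56) = 7.4833
Step 2: TM = 23.7 / 7.4833 = 3.17

3.17 TM


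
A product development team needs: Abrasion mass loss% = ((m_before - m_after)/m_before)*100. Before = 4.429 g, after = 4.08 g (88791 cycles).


Formula: Mass loss% = ((m_before - m_after) / m_before) * 100
Step 1: Mass loss = 4.429 - 4.08 = 0.349 g
Step 2: Ratio = 0.349 / 4.429 = 0.0787988
Step 3: Mass loss% = 0.0787988 * 100 = 7.87988% ≈ 7.88%

7.88%


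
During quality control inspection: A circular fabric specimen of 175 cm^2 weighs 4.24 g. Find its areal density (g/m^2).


Formula: GSM = mass_g / area_m2
Step 1: Convert area: 175 cm^2 = 175 / 10000 = 0.0175 m^2
Step 2: GSM = 4.24 g / 0.0175 m^2 = 242.3 g/m^2

242.3 g/m^2


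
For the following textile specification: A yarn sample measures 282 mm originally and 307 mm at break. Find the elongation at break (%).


Formula: Elongation (%) = ((L_break - L0) / L0) * 100
Step 1: Extension = 307 - 282 = 25 mm
Step 2: Elongation = (25 / 282) * 100
Step 3: Elongation = 0.088652 * 100 = 8.8652% ≈ 8.9%

8.9%


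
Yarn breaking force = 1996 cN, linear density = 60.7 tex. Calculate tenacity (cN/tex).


Formula: Tenacity = Breaking force / Linear density
Tenacity = 1996 cN / 60.7 tex
Tenacity = 32.88 cN/tex

32.88 cN/tex


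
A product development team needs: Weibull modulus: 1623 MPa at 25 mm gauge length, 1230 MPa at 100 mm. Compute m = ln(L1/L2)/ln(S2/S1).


Formula: m = ln(L1/L2) / ln(S2/S1)
Step 1: ln(L1/L2) = ln(25/100) = -1.38629
Step 2: S2/S1 = 1230/1623 = 0.75786
Step 3: ln(S2/S1) = ln(0.75786) = -0.27726
Step 4: m = -1.38629 / -0.27726 = 5.00

5.00 (Weibull m)


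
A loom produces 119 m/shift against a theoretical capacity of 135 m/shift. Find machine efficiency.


Formula: Efficiency% = (Actual output / Theoretical output) * 100
Efficiency% = (119 / 135) * 100
Efficiency% = 0.881481 * 100 = 88.1481% ≈ 88.1%

88.1%


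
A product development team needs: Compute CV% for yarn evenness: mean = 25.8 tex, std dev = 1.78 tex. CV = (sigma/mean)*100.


Formula: CV% = (standard deviation / mean) * 100
Step 1: Ratio = 1.78 / 25.8 = 0.068992
Step 2: CV% = 0.068992 * 100 = 6.8992% ≈ 6.9%

6.9%


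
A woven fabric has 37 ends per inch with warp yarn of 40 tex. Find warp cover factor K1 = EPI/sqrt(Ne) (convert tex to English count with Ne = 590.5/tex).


Formula: K1 = EPI / sqrt(Ne), with Ne = 590.5 / tex_warp
Step 1: Ne = 590.5 / 40 = 14.763
Step 2: sqrt(Ne) = sqrt(14.763) = 3.8423
Step 3: K1 = 37 / 3.8423 = 9.6

9.6


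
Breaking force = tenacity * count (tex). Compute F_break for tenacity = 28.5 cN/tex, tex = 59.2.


Formula: Breaking force = Tenacity * Linear density
F = 28.5 cN/tex * 59.2 tex
F = 1687.20 cN

1687.20 cN


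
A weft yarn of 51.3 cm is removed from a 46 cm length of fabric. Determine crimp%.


Formula: Crimp% = ((L_yarn - L_fabric) / L_fabric) * 100
Step 1: Extension = 51.3 - 46 = 5.3 cm
Step 2: Crimp% = (5.3 / 46) * 100
Step 3: Crimp% = 0.115217 * 100 = 11.5217% ≈ 11.5%

11.5%


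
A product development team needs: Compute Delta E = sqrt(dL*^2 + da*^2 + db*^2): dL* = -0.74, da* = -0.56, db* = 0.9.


Formula: Delta E = sqrt(dL*^2 + da*^2 + db*^2)
Step 1: dL*^2 = (-0.74)^2 = 0.5476
Step 2: da*^2 = (-0.56)^2 = 0.3136
Step 3: db*^2 = 0.9^2 = 0.81
Step 4: Sum = 0.5476 + 0.3136 + 0.81 = 1.6712
Step 5: Delta E = sqrt(1.6712) = 1.29

1.29 Delta E


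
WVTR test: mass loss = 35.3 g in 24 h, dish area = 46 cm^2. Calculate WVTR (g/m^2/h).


Formula: WVTR = mass_loss / (area * time)
Step 1: Convert area: 46 cm^2 = 0.0046 m^2
Step 2: WVTR = 35.3 g / (0.0046 m^2 * 24 h)
Step 3: WVTR = 35.3 / 0.1104 = 319.7 g/m^2/h

319.7 g/m^2/h


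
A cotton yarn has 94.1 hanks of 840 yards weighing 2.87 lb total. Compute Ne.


Formula: Ne = hanks / mass_lb
Substituting: Ne = 94.1 / 2.87
Ne = 32.8

32.8 Ne


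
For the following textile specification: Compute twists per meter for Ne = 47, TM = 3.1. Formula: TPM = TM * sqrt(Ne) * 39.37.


Formula: TPM = TM * sqrt(Ne) * 39.37
Step 1: sqrt(Ne) = sqrt(47) = 6.8557
Step 2: TM * sqrt(Ne) = 3.1 * 6.8557 = 21.2527
Step 3: TPM = 21.2527 * 39.37 = 837 twists/m

837 twists/m


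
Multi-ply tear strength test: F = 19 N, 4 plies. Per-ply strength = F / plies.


Formula: Per-ply strength = Total force / Number of plies
Per-ply = 19 N / 4
Per-ply = 4.75 N

4.75 N


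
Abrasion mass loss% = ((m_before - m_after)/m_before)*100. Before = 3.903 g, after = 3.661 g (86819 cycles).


Formula: Mass loss% = ((m_before - m_after) / m_before) * 100
Step 1: Mass loss = 3.903 - 3.661 = 0.242 g
Step 2: Ratio = 0.242 / 3.903 = 0.0620036
Step 3: Mass loss% = 0.0620036 * 100 = 6.20036% ≈ 6.20%

6.20%


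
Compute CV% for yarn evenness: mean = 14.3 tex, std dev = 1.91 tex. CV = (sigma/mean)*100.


Formula: CV% = (standard deviation / mean) * 100
Step 1: Ratio = 1.91 / 14.3 = 0.133566
Step 2: CV% = 0.133566 * 100 = 13.3566% ≈ 13.4%

13.4%


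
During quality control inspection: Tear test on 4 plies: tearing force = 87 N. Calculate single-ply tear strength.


Formula: Per-ply strength = Total force / Number of plies
Per-ply = 87 N / 4
Per-ply = 21.75 N

21.75 N


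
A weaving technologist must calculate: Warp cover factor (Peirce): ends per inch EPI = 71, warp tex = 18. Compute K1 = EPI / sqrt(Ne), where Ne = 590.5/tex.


Formula: K1 = EPI / sqrt(Ne), with Ne = 590.5 / tex_warp
Step 1: Ne = 590.5 / 18 = 32.806
Step 2: sqrt(Ne) = sqrt(32.806) = 5.7277
Step 3: K1 = 71 / 5.7277 = 12.4

12.4


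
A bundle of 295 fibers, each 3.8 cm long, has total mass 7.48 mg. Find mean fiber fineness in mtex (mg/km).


Formula: fineness (mtex) = mass (mg) / total length (km) = (mass_mg / total_length_m) * 1000
Step 1: Convert fiber length: 3.8 cm = 0.038 m
Step 2: Total fiber length = 295 * 0.038 = 11.21 m
Step 3: Linear density = 7.48 mg / 11.21 m = 0.6673 mg/m
Step 4: fineness = 0.6673 * 1000 = 667.3 mtex

667.3 mtex


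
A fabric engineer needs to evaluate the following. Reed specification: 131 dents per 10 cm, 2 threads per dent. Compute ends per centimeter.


Formula: EPC = (dents per 10 cm * ends per dent) / 10
Step 1: Total ends per 10 cm = 131 * 2 = 262
Step 2: EPC = 262 / 10 = 26.2 ends/cm

26.2 ends/cm


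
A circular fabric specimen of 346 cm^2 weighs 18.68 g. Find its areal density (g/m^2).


Formula: GSM = mass_g / area_m2
Step 1: Convert area: 346 cm^2 = 346 / 10000 = 0.0346 m^2
Step 2: GSM = 18.68 g / 0.0346 m^2 = 539.9 g/m^2

539.9 g/m^2


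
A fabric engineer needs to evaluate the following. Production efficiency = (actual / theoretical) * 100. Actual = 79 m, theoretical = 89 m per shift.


Formula: Efficiency% = (Actual output / Theoretical output) * 100
Efficiency% = (79 / 89) * 100
Efficiency% = 0.88764 * 100 = 88.764% ≈ 88.8%

88.8%


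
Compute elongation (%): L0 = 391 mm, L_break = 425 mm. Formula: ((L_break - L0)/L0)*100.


Formula: Elongation (%) = ((L_break - L0) / L0) * 100
Step 1: Extension = 425 - 391 = 34 mm
Step 2: Elongation = (34 / 391) * 100
Step 3: Elongation = 0.086957 * 100 = 8.6957% ≈ 8.7%

8.7%


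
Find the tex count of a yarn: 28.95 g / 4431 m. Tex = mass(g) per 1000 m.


Formula: Tex = (mass_g / length_m) * 1000
Substituting: Tex = (28.95 / 4431) * 1000
Intermediate: 28.95 / 4431 = 0.00653351 g/m
Tex = 0.00653351 * 1000 = 6.53 tex

6.53 tex


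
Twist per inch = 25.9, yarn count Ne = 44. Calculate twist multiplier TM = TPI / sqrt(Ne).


Formula: TM = TPI / sqrt(Ne)
Step 1: sqrt(Ne) = sqrt(44) = 6.6332
Step 2: TM = 25.9 / 6.6332 = 3.90

3.90 TM


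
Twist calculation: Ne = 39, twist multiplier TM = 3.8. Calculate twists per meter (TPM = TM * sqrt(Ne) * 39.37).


Formula: TPM = TM * sqrt(Ne) * 39.37
Step 1: sqrt(Ne) = sqrt(39) = 6.245
Step 2: TM * sqrt(Ne) = 3.8 * 6.245 = 23.731
Step 3: TPM = 23.731 * 39.37 = 934 twists/m

934 twists/m


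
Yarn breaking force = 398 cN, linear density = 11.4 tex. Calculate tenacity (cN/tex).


Formula: Tenacity = Breaking force / Linear density
Tenacity = 398 cN / 11.4 tex
Tenacity = 34.91 cN/tex

34.91 cN/tex


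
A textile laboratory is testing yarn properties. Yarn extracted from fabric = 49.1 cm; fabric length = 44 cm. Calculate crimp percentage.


Formula: Crimp% = ((L_yarn - L_fabric) / L_fabric) * 100
Step 1: Extension = 49.1 - 44 = 5.1 cm
Step 2: Crimp% = (5.1 / 44) * 100
Step 3: Crimp% = 0.115909 * 100 = 11.5909% ≈ 11.6%

11.6%


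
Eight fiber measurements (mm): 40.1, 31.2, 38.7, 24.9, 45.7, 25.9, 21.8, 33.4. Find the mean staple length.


Formula: Mean = sum of lengths / count
Sum = 40.1 + 31.2 + 38.7 + 24.9 + 45.7 + 25.9 + 21.8 + 33.4
Sum = 261.7 mm
Mean = 261.7 / 8 = 32.71 mm

32.71 mm


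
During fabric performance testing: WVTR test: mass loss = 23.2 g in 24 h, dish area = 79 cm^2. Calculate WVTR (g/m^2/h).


Formula: WVTR = mass_loss / (area * time)
Step 1: Convert area: 79 cm^2 = 0.0079 m^2
Step 2: WVTR = 23.2 g / (0.0079 m^2 * 24 h)
Step 3: WVTR = 23.2 / 0.1896 = 122.4 g/m^2/h

122.4 g/m^2/h


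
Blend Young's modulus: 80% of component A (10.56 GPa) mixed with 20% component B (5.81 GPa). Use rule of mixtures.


Formula: Blend property = (fraction_A * property_A) + (fraction_B * property_B)
Step 1: Contribution A = 80/100 * 10.56 GPa = 8.448 GPa
Step 2: Contribution B = 20/100 * 5.81 GPa = 1.162 GPa
Step 3: Blend Young's modulus = 8.448 + 1.162 = 9.61 GPa

9.61 GPa


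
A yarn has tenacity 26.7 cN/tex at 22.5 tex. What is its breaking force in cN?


Formula: Breaking force = Tenacity * Linear density
F = 26.7 cN/tex * 22.5 tex
F = 600.75 cN

600.75 cN


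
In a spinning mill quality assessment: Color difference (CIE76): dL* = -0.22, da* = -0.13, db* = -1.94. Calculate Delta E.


Formula: Delta E = sqrt(dL*^2 + da*^2 + db*^2)
Step 1: dL*^2 = (-0.22)^2 = 0.0484
Step 2: da*^2 = (-0.13)^2 = 0.0169
Step 3: db*^2 = (-1.94)^2 = 3.7636
Step 4: Sum = 0.0484 + 0.0169 + 3.7636 = 3.8289
Step 5: Delta E = sqrt(3.8289) = 1.96

1.96 Delta E


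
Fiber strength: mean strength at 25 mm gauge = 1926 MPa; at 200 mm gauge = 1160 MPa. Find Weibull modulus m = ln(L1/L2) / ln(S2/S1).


Formula: m = ln(L1/L2) / ln(S2/S1)
Step 1: ln(L1/L2) = ln(25/200) = -2.07944
Step 2: S2/S1 = 1160/1926 = 0.60228
Step 3: ln(S2/S1) = ln(0.60228) = -0.50703
Step 4: m = -2.07944 / -0.50703 = 4.10

4.10 (Weibull m)


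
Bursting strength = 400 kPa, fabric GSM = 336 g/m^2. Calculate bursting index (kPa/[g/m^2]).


Formula: Bursting Index = Bursting Strength / Fabric GSM
BI = 400 kPa / 336 g/m^2
BI = 1.190 kPa/(g/m^2)

1.190 kPa/(g/m^2)


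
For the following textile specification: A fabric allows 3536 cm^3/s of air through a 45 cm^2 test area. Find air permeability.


Formula: Air Permeability = Airflow / Test Area
AP = 3536 cm^3/s / 45 cm^2
AP = 78.6 cm^3/s/cm^2

78.6 cm^3/s/cm^2


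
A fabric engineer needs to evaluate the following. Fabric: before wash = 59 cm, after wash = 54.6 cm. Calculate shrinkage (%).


Formula: Shrinkage% = ((L_before - L_after) / L_before) * 100
Step 1: Shrinkage = 59 - 54.6 = 4.4 cm
Step 2: Shrinkage% = (4.4 / 59) * 100
Step 3: Shrinkage% = 0.074576 * 100 = 7.4576% ≈ 7.5%

7.5%


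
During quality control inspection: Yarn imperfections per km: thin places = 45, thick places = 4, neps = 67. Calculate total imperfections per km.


Formula: Total = thin places + thick places + neps
Total = 45 + 4 + 67
Total = 116 imperfections/km

116 imperfections/km


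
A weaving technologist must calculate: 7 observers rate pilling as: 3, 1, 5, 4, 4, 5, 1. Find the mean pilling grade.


Formula: Mean = sum / count
Sum = 3 + 1 + 5 + 4 + 4 + 5 + 1 = 23
Mean = 23 / 7 = 3.3

3.3


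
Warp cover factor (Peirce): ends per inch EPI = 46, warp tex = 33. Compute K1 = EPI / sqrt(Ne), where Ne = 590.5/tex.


Formula: K1 = EPI / sqrt(Ne), with Ne = 590.5 / tex_warp
Step 1: Ne = 590.5 / 33 = 17.894
Step 2: sqrt(Ne) = sqrt(17.894) = 4.2301
Step 3: K1 = 46 / 4.2301 = 10.9

10.9


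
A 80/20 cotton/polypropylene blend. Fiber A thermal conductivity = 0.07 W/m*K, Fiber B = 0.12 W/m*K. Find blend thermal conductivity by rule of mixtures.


Formula: Blend property = (fraction_A * property_A) + (fraction_B * property_B)
Step 1: Contribution A = 80/100 * 0.07 W/m*K = 0.056 W/m*K
Step 2: Contribution B = 20/100 * 0.12 W/m*K = 0.024 W/m*K
Step 3: Blend thermal conductivity = 0.056 + 0.024 = 0.08 W/m*K

0.08 W/m*K


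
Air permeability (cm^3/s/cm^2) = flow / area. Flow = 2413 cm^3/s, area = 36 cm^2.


Formula: Air Permeability = Airflow / Test Area
AP = 2413 cm^3/s / 36 cm^2
AP = 67.0 cm^3/s/cm^2

67.0 cm^3/s/cm^2


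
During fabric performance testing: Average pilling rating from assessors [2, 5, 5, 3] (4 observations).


Formula: Mean = sum / count
Sum = 2 + 5 + 5 + 3 = 15
Mean = 15 / 4 = 3.8

3.8


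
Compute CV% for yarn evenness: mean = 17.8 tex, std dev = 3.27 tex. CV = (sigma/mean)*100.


Formula: CV% = (standard deviation / mean) * 100
Step 1: Ratio = 3.27 / 17.8 = 0.183708
Step 2: CV% = 0.183708 * 100 = 18.3708% ≈ 18.4%

18.4%


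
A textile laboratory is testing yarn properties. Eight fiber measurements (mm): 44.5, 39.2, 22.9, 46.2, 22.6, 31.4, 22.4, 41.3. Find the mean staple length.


Formula: Mean = sum of lengths / count
Sum = 44.5 + 39.2 + 22.9 + 46.2 + 22.6 + 31.4 + 22.4 + 41.3
Sum = 270.5 mm
Mean = 270.5 / 8 = 33.81 mm

33.81 mm


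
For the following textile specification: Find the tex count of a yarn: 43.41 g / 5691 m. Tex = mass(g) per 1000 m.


Formula: Tex = (mass_g / length_m) * 1000
Substituting: Tex = (43.41 / 5691) * 1000
Intermediate: 43.41 / 5691 = 0.00762783 g/m
Tex = 0.00762783 * 1000 = 7.63 tex

7.63 tex


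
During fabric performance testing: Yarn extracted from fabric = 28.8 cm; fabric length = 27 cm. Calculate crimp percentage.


Formula: Crimp% = ((L_yarn - L_fabric) / L_fabric) * 100
Step 1: Extension = 28.8 - 27 = 1.8 cm
Step 2: Crimp% = (1.8 / 27) * 100
Step 3: Crimp% = 0.066667 * 100 = 6.6667% ≈ 6.7%

6.7%


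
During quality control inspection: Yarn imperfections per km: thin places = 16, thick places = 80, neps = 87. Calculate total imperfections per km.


Formula: Total = thin places + thick places + neps
Total = 16 + 80 + 87
Total = 183 imperfections/km

183 imperfections/km


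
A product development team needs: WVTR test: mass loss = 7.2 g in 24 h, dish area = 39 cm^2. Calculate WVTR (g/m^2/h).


Formula: WVTR = mass_loss / (area * time)
Step 1: Convert area: 39 cm^2 = 0.0039 m^2
Step 2: WVTR = 7.2 g / (0.0039 m^2 * 24 h)
Step 3: WVTR = 7.2 / 0.0936 = 76.9 g/m^2/h

76.9 g/m^2/h


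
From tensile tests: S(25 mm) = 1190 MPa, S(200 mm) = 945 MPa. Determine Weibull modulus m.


Formula: m = ln(L1/L2) / ln(S2/S1)
Step 1: ln(L1/L2) = ln(25/200) = -2.07944
Step 2: S2/S1 = 945/1190 = 0.79412
Step 3: ln(S2/S1) = ln(0.79412) = -0.23052
Step 4: m = -2.07944 / -0.23052 = 9.02

9.02 (Weibull m)


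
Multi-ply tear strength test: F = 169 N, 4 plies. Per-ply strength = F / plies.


Formula: Per-ply strength = Total force / Number of plies
Per-ply = 169 N / 4
Per-ply = 42.25 N

42.25 N


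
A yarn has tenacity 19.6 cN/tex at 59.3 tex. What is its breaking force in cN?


Formula: Breaking force = Tenacity * Linear density
F = 19.6 cN/tex * 59.3 tex
F = 1162.28 cN

1162.28 cN


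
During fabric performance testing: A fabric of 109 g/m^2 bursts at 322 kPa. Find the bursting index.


Formula: Bursting Index = Bursting Strength / Fabric GSM
BI = 322 kPa / 109 g/m^2
BI = 2.954 kPa/(g/m^2)

2.954 kPa/(g/m^2)


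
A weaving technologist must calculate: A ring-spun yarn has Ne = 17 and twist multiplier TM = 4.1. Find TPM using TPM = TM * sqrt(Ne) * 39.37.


Formula: TPM = TM * sqrt(Ne) * 39.37
Step 1: sqrt(Ne) = sqrt(17) = 4.1231
Step 2: TM * sqrt(Ne) = 4.1 * 4.1231 = 16.9047
Step 3: TPM = 16.9047 * 39.37 = 666 twists/m

666 twists/m


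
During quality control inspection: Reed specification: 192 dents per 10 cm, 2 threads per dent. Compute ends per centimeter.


Formula: EPC = (dents per 10 cm * ends per dent) / 10
Step 1: Total ends per 10 cm = 192 * 2 = 384
Step 2: EPC = 384 / 10 = 38.4 ends/cm

38.4 ends/cm


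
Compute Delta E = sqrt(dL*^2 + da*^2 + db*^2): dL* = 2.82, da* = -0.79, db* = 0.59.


Formula: Delta E = sqrt(dL*^2 + da*^2 + db*^2)
Step 1: dL*^2 = 2.82^2 = 7.9524
Step 2: da*^2 = (-0.79)^2 = 0.6241
Step 3: db*^2 = 0.59^2 = 0.3481
Step 4: Sum = 7.9524 + 0.6241 + 0.3481 = 8.9246
Step 5: Delta E = sqrt(8.9246) = 2.99

2.99 Delta E


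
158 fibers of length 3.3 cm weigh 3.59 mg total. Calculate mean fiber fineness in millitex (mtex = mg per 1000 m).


Formula: fineness (mtex) = mass (mg) / total length (km) = (mass_mg / total_length_m) * 1000
Step 1: Convert fiber length: 3.3 cm = 0.033 m
Step 2: Total fiber length = 158 * 0.033 = 5.214 m
Step 3: Linear density = 3.59 mg / 5.214 m = 0.6885 mg/m
Step 4: fineness = 0.6885 * 1000 = 688.5 mtex

688.5 mtex


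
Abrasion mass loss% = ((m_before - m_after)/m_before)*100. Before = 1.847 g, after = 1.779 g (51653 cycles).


Formula: Mass loss% = ((m_before - m_after) / m_before) * 100
Step 1: Mass loss = 1.847 - 1.779 = 0.068 g
Step 2: Ratio = 0.068 / 1.847 = 0.0368165
Step 3: Mass loss% = 0.0368165 * 100 = 3.68165% ≈ 3.68%

3.68%


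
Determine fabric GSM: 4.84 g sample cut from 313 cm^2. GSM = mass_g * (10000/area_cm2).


Formula: GSM = mass_g / area_m2
Step 1: Convert area: 313 cm^2 = 313 / 10000 = 0.0313 m^2
Step 2: GSM = 4.84 g / 0.0313 m^2 = 154.6 g/m^2

154.6 g/m^2


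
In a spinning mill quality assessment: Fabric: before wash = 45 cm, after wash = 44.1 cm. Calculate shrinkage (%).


Formula: Shrinkage% = ((L_before - L_after) / L_before) * 100
Step 1: Shrinkage = 45 - 44.1 = 0.9 cm
Step 2: Shrinkage% = (0.9 / 45) * 100
Step 3: Shrinkage% = 0.02 * 100 = 2.0%

2.0%


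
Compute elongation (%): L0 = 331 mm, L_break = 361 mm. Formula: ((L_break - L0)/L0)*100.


Formula: Elongation (%) = ((L_break - L0) / L0) * 100
Step 1: Extension = 361 - 331 = 30 mm
Step 2: Elongation = (30 / 331) * 100
Step 3: Elongation = 0.090634 * 100 = 9.0634% ≈ 9.1%

9.1%


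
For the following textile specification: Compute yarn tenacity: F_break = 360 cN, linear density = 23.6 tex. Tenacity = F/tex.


Formula: Tenacity = Breaking force / Linear density
Tenacity = 360 cN / 23.6 tex
Tenacity = 15.25 cN/tex

15.25 cN/tex


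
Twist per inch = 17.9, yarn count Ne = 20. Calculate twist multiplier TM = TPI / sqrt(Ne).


Formula: TM = TPI / sqrt(Ne)
Step 1: sqrt(Ne) = sqrt(20) = 4.4721
Step 2: TM = 17.9 / 4.4721 = 4.00

4.00 TM


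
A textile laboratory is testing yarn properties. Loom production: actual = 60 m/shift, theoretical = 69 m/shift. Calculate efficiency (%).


Formula: Efficiency% = (Actual output / Theoretical output) * 100
Efficiency% = (60 / 69) * 100
Efficiency% = 0.869565 * 100 = 86.9565% ≈ 87.0%

87.0%


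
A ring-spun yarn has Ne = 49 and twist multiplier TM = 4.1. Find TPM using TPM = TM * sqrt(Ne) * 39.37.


Formula: TPM = TM * sqrt(Ne) * 39.37
Step 1: sqrt(Ne) = sqrt(49) = 7
Step 2: TM * sqrt(Ne) = 4.1 * 7 = 28.7
Step 3: TPM = 28.7 * 39.37 = 1130 twists/m

1130 twists/m


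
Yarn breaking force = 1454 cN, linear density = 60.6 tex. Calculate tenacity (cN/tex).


Formula: Tenacity = Breaking force / Linear density
Tenacity = 1454 cN / 60.6 tex
Tenacity = 23.99 cN/tex

23.99 cN/tex


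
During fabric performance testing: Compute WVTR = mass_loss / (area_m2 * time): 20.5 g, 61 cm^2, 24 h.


Formula: WVTR = mass_loss / (area * time)
Step 1: Convert area: 61 cm^2 = 0.0061 m^2
Step 2: WVTR = 20.5 g / (0.0061 m^2 * 24 h)
Step 3: WVTR = 20.5 / 0.1464 = 140.0 g/m^2/h

140.0 g/m^2/h


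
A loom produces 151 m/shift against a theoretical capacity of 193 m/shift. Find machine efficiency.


Formula: Efficiency% = (Actual output / Theoretical output) * 100
Efficiency% = (151 / 193) * 100
Efficiency% = 0.782383 * 100 = 78.2383% ≈ 78.2%

78.2%


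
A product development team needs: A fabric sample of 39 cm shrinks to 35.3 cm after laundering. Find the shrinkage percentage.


Formula: Shrinkage% = ((L_before - L_after) / L_before) * 100
Step 1: Shrinkage = 39 - 35.3 = 3.7 cm
Step 2: Shrinkage% = (3.7 / 39) * 100
Step 3: Shrinkage% = 0.094872 * 100 = 9.4872% ≈ 9.5%

9.5%


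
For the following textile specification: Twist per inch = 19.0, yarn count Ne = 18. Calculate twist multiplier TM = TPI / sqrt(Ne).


Formula: TM = TPI / sqrt(Ne)
Step 1: sqrt(Ne) = sqrt(18) = 4.2426
Step 2: TM = 19.0 / 4.2426 = 4.48

4.48 TM


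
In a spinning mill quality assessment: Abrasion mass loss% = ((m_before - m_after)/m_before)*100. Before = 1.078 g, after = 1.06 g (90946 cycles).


Formula: Mass loss% = ((m_before - m_after) / m_before) * 100
Step 1: Mass loss = 1.078 - 1.06 = 0.018 g
Step 2: Ratio = 0.018 / 1.078 = 0.0166976
Step 3: Mass loss% = 0.0166976 * 100 = 1.66976% ≈ 1.67%

1.67%


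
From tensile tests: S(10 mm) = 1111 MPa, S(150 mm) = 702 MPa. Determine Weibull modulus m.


Formula: m = ln(L1/L2) / ln(S2/S1)
Step 1: ln(L1/L2) = ln(10/150) = -2.70805
Step 2: S2/S1 = 702/1111 = 0.63186
Step 3: ln(S2/S1) = ln(0.63186) = -0.45909
Step 4: m = -2.70805 / -0.45909 = 5.90

5.90 (Weibull m)


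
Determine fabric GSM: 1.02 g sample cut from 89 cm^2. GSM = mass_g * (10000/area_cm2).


Formula: GSM = mass_g / area_m2
Step 1: Convert area: 89 cm^2 = 89 / 10000 = 0.0089 m^2
Step 2: GSM = 1.02 g / 0.0089 m^2 = 114.6 g/m^2

114.6 g/m^2


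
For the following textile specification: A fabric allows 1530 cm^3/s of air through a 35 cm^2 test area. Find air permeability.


Formula: Air Permeability = Airflow / Test Area
AP = 1530 cm^3/s / 35 cm^2
AP = 43.7 cm^3/s/cm^2

43.7 cm^3/s/cm^2


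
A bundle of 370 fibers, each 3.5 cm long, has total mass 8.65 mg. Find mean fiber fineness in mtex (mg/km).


Formula: fineness (mtex) = mass (mg) / total length (km) = (mass_mg / total_length_m) * 1000
Step 1: Convert fiber length: 3.5 cm = 0.035 m
Step 2: Total fiber length = 370 * 0.035 = 12.95 m
Step 3: Linear density = 8.65 mg / 12.95 m = 0.6680 mg/m
Step 4: fineness = 0.6680 * 1000 = 668.0 mtex

668.0 mtex


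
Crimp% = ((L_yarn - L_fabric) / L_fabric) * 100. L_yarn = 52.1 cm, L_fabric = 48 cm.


Formula: Crimp% = ((L_yarn - L_fabric) / L_fabric) * 100
Step 1: Extension = 52.1 - 48 = 4.1 cm
Step 2: Crimp% = (4.1 / 48) * 100
Step 3: Crimp% = 0.085417 * 100 = 8.5417% ≈ 8.5%

8.5%


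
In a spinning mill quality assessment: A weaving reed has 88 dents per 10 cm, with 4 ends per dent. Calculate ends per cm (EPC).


Formula: EPC = (dents per 10 cm * ends per dent) / 10
Step 1: Total ends per 10 cm = 88 * 4 = 352
Step 2: EPC = 352 / 10 = 35.2 ends/cm

35.2 ends/cm


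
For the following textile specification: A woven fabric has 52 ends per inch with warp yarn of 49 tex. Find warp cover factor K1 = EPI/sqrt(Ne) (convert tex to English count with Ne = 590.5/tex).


Formula: K1 = EPI / sqrt(Ne), with Ne = 590.5 / tex_warp
Step 1: Ne = 590.5 / 49 = 12.051
Step 2: sqrt(Ne) = sqrt(12.051) = 3.4715
Step 3: K1 = 52 / 3.4715 = 15.0

15.0


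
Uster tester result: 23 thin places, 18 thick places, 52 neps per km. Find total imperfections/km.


Formula: Total = thin places + thick places + neps
Total = 23 + 18 + 52
Total = 93 imperfections/km

93 imperfections/km


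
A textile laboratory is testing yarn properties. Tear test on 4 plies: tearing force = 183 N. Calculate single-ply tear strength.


Formula: Per-ply strength = Total force / Number of plies
Per-ply = 183 N / 4
Per-ply = 45.75 N

45.75 N


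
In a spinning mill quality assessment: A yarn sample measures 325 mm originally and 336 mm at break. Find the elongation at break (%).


Formula: Elongation (%) = ((L_break - L0) / L0) * 100
Step 1: Extension = 336 - 325 = 11 mm
Step 2: Elongation = (11 / 325) * 100
Step 3: Elongation = 0.033846 * 100 = 3.3846% ≈ 3.4%

3.4%


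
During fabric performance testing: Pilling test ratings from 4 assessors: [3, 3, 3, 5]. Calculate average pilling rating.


Formula: Mean = sum / count
Sum = 3 + 3 + 3 + 5 = 14
Mean = 14 / 4 = 3.5

3.5


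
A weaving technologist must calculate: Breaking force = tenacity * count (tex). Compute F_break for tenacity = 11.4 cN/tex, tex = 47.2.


Formula: Breaking force = Tenacity * Linear density
F = 11.4 cN/tex * 47.2 tex
F = 538.08 cN

538.08 cN


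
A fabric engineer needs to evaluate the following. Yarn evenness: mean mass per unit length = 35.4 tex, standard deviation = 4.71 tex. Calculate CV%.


Formula: CV% = (standard deviation / mean) * 100
Step 1: Ratio = 4.71 / 35.4 = 0.133051
Step 2: CV% = 0.133051 * 100 = 13.3051% ≈ 13.3%

13.3%


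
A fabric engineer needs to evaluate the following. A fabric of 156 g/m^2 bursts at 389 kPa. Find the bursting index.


Formula: Bursting Index = Bursting Strength / Fabric GSM
BI = 389 kPa / 156 g/m^2
BI = 2.494 kPa/(g/m^2)

2.494 kPa/(g/m^2)


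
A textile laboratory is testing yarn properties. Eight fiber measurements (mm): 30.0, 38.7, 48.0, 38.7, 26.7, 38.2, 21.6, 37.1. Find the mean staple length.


Formula: Mean = sum of lengths / count
Sum = 30.0 + 38.7 + 48.0 + 38.7 + 26.7 + 38.2 + 21.6 + 37.1
Sum = 279.0 mm
Mean = 279.0 / 8 = 34.88 mm

34.88 mm


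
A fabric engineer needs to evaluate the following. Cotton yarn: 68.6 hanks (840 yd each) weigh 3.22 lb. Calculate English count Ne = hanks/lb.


Formula: Ne = hanks / mass_lb
Substituting: Ne = 68.6 / 3.22
Ne = 21.3

21.3 Ne


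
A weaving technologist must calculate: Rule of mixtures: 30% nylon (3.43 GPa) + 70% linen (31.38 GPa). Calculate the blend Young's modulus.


Formula: Blend property = (fraction_A * property_A) + (fraction_B * property_B)
Step 1: Contribution A = 30/100 * 3.43 GPa = 1.029 GPa
Step 2: Contribution B = 70/100 * 31.38 GPa = 21.966 GPa
Step 3: Blend Young's modulus = 1.029 + 21.966 = 22.995 GPa

22.995 GPa


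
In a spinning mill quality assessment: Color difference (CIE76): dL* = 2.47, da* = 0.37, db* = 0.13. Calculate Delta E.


Formula: Delta E = sqrt(dL*^2 + da*^2 + db*^2)
Step 1: dL*^2 = 2.47^2 = 6.1009
Step 2: da*^2 = 0.37^2 = 0.1369
Step 3: db*^2 = 0.13^2 = 0.0169
Step 4: Sum = 6.1009 + 0.1369 + 0.0169 = 6.2547
Step 5: Delta E = sqrt(6.2547) = 2.5

2.5 Delta E


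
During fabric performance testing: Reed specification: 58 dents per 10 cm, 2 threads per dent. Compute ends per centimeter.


Formula: EPC = (dents per 10 cm * ends per dent) / 10
Step 1: Total ends per 10 cm = 58 * 2 = 116
Step 2: EPC = 116 / 10 = 11.6 ends/cm

11.6 ends/cm


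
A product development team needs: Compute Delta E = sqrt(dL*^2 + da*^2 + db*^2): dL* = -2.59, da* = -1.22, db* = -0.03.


Formula: Delta E = sqrt(dL*^2 + da*^2 + db*^2)
Step 1: dL*^2 = (-2.59)^2 = 6.7081
Step 2: da*^2 = (-1.22)^2 = 1.4884
Step 3: db*^2 = (-0.03)^2 = 0.0009
Step 4: Sum = 6.7081 + 1.4884 + 0.0009 = 8.1974
Step 5: Delta E = sqrt(8.1974) = 2.86

2.86 Delta E


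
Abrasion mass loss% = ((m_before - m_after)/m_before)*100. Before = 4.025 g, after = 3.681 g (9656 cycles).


Formula: Mass loss% = ((m_before - m_after) / m_before) * 100
Step 1: Mass loss = 4.025 - 3.681 = 0.344 g
Step 2: Ratio = 0.344 / 4.025 = 0.0854658
Step 3: Mass loss% = 0.0854658 * 100 = 8.54658% ≈ 8.55%

8.55%


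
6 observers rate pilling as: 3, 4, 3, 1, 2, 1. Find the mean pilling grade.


Formula: Mean = sum / count
Sum = 3 + 4 + 3 + 1 + 2 + 1 = 14
Mean = 14 / 6 = 2.3

2.3


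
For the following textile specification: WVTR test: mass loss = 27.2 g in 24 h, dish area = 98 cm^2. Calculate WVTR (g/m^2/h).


Formula: WVTR = mass_loss / (area * time)
Step 1: Convert area: 98 cm^2 = 0.0098 m^2
Step 2: WVTR = 27.2 g / (0.0098 m^2 * 24 h)
Step 3: WVTR = 27.2 / 0.2352 = 115.6 g/m^2/h

115.6 g/m^2/h


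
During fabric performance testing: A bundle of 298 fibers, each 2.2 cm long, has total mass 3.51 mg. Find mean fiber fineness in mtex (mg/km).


Formula: fineness (mtex) = mass (mg) / total length (km) = (mass_mg / total_length_m) * 1000
Step 1: Convert fiber length: 2.2 cm = 0.022 m
Step 2: Total fiber length = 298 * 0.022 = 6.556 m
Step 3: Linear density = 3.51 mg / 6.556 m = 0.5354 mg/m
Step 4: fineness = 0.5354 * 1000 = 535.4 mtex

535.4 mtex


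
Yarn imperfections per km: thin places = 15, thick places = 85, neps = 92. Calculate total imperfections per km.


Formula: Total = thin places + thick places + neps
Total = 15 + 85 + 92
Total = 192 imperfections/km

192 imperfections/km


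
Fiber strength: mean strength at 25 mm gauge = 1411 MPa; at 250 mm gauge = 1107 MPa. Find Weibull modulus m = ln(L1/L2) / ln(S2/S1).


Formula: m = ln(L1/L2) / ln(S2/S1)
Step 1: ln(L1/L2) = ln(25/250) = -2.30259
Step 2: S2/S1 = 1107/1411 = 0.78455
Step 3: ln(S2/S1) = ln(0.78455) = -0.24264
Step 4: m = -2.30259 / -0.24264 = 9.49

9.49 (Weibull m)


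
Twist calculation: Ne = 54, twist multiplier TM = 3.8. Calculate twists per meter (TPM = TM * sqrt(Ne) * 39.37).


Formula: TPM = TM * sqrt(Ne) * 39.37
Step 1: sqrt(Ne) = sqrt(54) = 7.3485
Step 2: TM * sqrt(Ne) = 3.8 * 7.3485 = 27.9243
Step 3: TPM = 27.9243 * 39.37 = 1099 twists/m

1099 twists/m


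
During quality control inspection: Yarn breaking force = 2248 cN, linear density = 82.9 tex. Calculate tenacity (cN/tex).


Formula: Tenacity = Breaking force / Linear density
Tenacity = 2248 cN / 82.9 tex
Tenacity = 27.12 cN/tex

27.12 cN/tex


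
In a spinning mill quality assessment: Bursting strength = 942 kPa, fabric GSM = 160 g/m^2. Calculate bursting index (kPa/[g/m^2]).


Formula: Bursting Index = Bursting Strength / Fabric GSM
BI = 942 kPa / 160 g/m^2
BI = 5.888 kPa/(g/m^2)

5.888 kPa/(g/m^2)


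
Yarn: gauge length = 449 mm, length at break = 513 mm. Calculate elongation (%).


Formula: Elongation (%) = ((L_break - L0) / L0) * 100
Step 1: Extension = 513 - 449 = 64 mm
Step 2: Elongation = (64 / 449) * 100
Step 3: Elongation = 0.142539 * 100 = 14.2539% ≈ 14.3%

14.3%


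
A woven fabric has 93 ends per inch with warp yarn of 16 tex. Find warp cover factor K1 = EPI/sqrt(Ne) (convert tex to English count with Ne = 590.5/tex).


Formula: K1 = EPI / sqrt(Ne), with Ne = 590.5 / tex_warp
Step 1: Ne = 590.5 / 16 = 36.906
Step 2: sqrt(Ne) = sqrt(36.906) = 6.075
Step 3: K1 = 93 / 6.075 = 15.3

15.3


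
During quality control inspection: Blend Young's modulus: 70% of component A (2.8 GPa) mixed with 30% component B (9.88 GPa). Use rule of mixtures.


Formula: Blend property = (fraction_A * property_A) + (fraction_B * property_B)
Step 1: Contribution A = 70/100 * 2.8 GPa = 1.96 GPa
Step 2: Contribution B = 30/100 * 9.88 GPa = 2.964 GPa
Step 3: Blend Young's modulus = 1.96 + 2.964 = 4.924 GPa

4.924 GPa


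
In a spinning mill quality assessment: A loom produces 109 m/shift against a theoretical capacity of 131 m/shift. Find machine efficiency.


Formula: Efficiency% = (Actual output / Theoretical output) * 100
Efficiency% = (109 / 131) * 100
Efficiency% = 0.832061 * 100 = 83.2061% ≈ 83.2%

83.2%


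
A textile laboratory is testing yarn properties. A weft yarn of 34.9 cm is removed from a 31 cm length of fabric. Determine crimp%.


Formula: Crimp% = ((L_yarn - L_fabric) / L_fabric) * 100
Step 1: Extension = 34.9 - 31 = 3.9 cm
Step 2: Crimp% = (3.9 / 31) * 100
Step 3: Crimp% = 0.125806 * 100 = 12.5806% ≈ 12.6%

12.6%


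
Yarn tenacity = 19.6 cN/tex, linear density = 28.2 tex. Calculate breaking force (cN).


Formula: Breaking force = Tenacity * Linear density
F = 19.6 cN/tex * 28.2 tex
F = 552.72 cN

552.72 cN


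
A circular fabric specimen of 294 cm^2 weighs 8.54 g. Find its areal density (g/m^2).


Formula: GSM = mass_g / area_m2
Step 1: Convert area: 294 cm^2 = 294 / 10000 = 0.0294 m^2
Step 2: GSM = 8.54 g / 0.0294 m^2 = 290.5 g/m^2

290.5 g/m^2


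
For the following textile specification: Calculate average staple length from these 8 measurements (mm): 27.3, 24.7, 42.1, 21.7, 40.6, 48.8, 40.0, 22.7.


Formula: Mean = sum of lengths / count
Sum = 27.3 + 24.7 + 42.1 + 21.7 + 40.6 + 48.8 + 40.0 + 22.7
Sum = 267.9 mm
Mean = 267.9 / 8 = 33.49 mm

33.49 mm


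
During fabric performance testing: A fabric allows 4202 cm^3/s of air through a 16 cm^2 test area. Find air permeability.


Formula: Air Permeability = Airflow / Test Area
AP = 4202 cm^3/s / 16 cm^2
AP = 262.6 cm^3/s/cm^2

262.6 cm^3/s/cm^2


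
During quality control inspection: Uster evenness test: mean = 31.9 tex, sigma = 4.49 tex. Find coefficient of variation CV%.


Formula: CV% = (standard deviation / mean) * 100
Step 1: Ratio = 4.49 / 31.9 = 0.140752
Step 2: CV% = 0.140752 * 100 = 14.0752% ≈ 14.1%

14.1%


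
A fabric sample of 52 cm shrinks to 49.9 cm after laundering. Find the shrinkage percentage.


Formula: Shrinkage% = ((L_before - L_after) / L_before) * 100
Step 1: Shrinkage = 52 - 49.9 = 2.1 cm
Step 2: Shrinkage% = (2.1 / 52) * 100
Step 3: Shrinkage% = 0.040385 * 100 = 4.0385% ≈ 4.0%

4.0%


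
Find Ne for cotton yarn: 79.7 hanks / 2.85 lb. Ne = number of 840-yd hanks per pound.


Formula: Ne = hanks / mass_lb
Substituting: Ne = 79.7 / 2.85
Ne = 28.0

28.0 Ne


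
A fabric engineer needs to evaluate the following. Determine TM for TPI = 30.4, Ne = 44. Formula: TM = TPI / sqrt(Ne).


Formula: TM = TPI / sqrt(Ne)
Step 1: sqrt(Ne) = sqrt(44) = 6.6332
Step 2: TM = 30.4 / 6.6332 = 4.58

4.58 TM


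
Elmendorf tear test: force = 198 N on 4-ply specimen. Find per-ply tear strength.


Formula: Per-ply strength = Total force / Number of plies
Per-ply = 198 N / 4
Per-ply = 49.5 N

49.5 N


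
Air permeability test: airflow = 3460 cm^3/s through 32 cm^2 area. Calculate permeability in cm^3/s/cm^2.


Formula: Air Permeability = Airflow / Test Area
AP = 3460 cm^3/s / 32 cm^2
AP = 108.1 cm^3/s/cm^2

108.1 cm^3/s/cm^2


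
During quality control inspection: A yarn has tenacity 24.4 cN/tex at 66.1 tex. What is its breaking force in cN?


Formula: Breaking force = Tenacity * Linear density
F = 24.4 cN/tex * 66.1 tex
F = 1612.84 cN

1612.84 cN


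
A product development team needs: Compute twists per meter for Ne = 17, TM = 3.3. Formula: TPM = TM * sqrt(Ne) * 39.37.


Formula: TPM = TM * sqrt(Ne) * 39.37
Step 1: sqrt(Ne) = sqrt(17) = 4.1231
Step 2: TM * sqrt(Ne) = 3.3 * 4.1231 = 13.6062
Step 3: TPM = 13.6062 * 39.37 = 536 twists/m

536 twists/m
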